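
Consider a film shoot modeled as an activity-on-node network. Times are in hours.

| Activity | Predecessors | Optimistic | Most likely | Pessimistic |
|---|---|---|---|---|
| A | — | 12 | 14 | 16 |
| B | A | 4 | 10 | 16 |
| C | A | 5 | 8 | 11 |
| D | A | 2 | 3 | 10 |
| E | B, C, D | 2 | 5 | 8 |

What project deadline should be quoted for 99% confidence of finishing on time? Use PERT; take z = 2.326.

34.4 hours

te_A = (12 + 4·14 + 16)/6 = 84/6 = 14; σ²_A = ((16−12)/6)² = 0.444
te_B = (4 + 4·10 + 16)/6 = 60/6 = 10; σ²_B = ((16−4)/6)² = 4.000
te_C = (5 + 4·8 + 11)/6 = 48/6 = 8; σ²_C = ((11−5)/6)² = 1.000
te_D = (2 + 4·3 + 10)/6 = 24/6 = 4; σ²_D = ((10−2)/6)² = 1.778
te_E = (2 + 4·5 + 8)/6 = 30/6 = 5; σ²_E = ((8−2)/6)² = 1.000

Forward pass:
ES_A = 0; EF_A = 14
ES_B = 14; EF_B = 14+10 = 24
ES_C = 14; EF_C = 14+8 = 22
ES_D = 14; EF_D = 14+4 = 18
ES_E = max(EF_B=24, EF_C=22, EF_D=18) = 24; EF_E = 24+5 = 29
Expected project duration μ = 29 hours. Critical path: A → B → E.

Variance along critical path = 0.444 + 4.000 + 1.000 = 5.444; σ = 2.333 hours.
D = μ + z·σ = 29 + 2.326·2.333 = 34.4 hours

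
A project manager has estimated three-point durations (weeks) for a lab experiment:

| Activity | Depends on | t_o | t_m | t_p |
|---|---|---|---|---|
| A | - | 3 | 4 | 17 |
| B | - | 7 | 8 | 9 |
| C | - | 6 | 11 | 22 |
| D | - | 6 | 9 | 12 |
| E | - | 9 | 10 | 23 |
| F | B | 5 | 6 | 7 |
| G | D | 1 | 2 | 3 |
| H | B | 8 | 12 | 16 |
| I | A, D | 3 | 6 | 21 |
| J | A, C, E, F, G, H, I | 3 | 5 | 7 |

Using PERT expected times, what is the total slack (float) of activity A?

6 weeks

te_A = (3 + 4·4 + 17)/6 = 36/6 = 6
te_B = (7 + 4·8 + 9)/6 = 48/6 = 8
te_C = (6 + 4·11 + 22)/6 = 72/6 = 12
te_D = (6 + 4·9 + 12)/6 = 54/6 = 9
te_E = (9 + 4·10 + 23)/6 = 72/6 = 12
te_F = (5 + 4·6 + 7)/6 = 36/6 = 6
te_G = (1 + 4·2 + 3)/6 = 12/6 = 2
te_H = (8 + 4·12 + 16)/6 = 72/6 = 12
te_I = (3 + 4·6 + 21)/6 = 48/6 = 8
te_J = (3 + 4·5 + 7)/6 = 30/6 = 5

Forward pass:
ES_A = 0; EF_A = 6
ES_B = 0; EF_B = 8
ES_C = 0; EF_C = 12
ES_D = 0; EF_D = 9
ES_E = 0; EF_E = 12
ES_F = 8; EF_F = 8+6 = 14
ES_G = 9; EF_G = 9+2 = 11
ES_H = 8; EF_H = 8+12 = 20
ES_I = max(EF_A=6, EF_D=9) = 9; EF_I = 9+8 = 17
ES_J = max(EF_A=6, EF_C=12, EF_E=12, EF_F=14, EF_G=11, EF_H=20, EF_I=17) = 20; EF_J = 20+5 = 25
Expected project duration μ = 25 weeks. Critical path: B → H → J.

Backward pass:
LF_J = 25; LS_J = 25−5 = 20
LF_I = LS_J = 20; LS_I = 20−8 = 12
LF_H = LS_J = 20; LS_H = 20−12 = 8
LF_G = LS_J = 20; LS_G = 20−2 = 18
LF_F = LS_J = 20; LS_F = 20−6 = 14
LF_E = LS_J = 20; LS_E = 20−12 = 8
LF_D = min(LS_G=18, LS_I=12) = 12; LS_D = 12−9 = 3
LF_C = LS_J = 20; LS_C = 20−12 = 8
LF_B = min(LS_F=14, LS_H=8) = 8; LS_B = 8−8 = 0
LF_A = min(LS_I=12, LS_J=20) = 12; LS_A = 12−6 = 6
Slack_A = LS_A − ES_A = 6 − 0 = 6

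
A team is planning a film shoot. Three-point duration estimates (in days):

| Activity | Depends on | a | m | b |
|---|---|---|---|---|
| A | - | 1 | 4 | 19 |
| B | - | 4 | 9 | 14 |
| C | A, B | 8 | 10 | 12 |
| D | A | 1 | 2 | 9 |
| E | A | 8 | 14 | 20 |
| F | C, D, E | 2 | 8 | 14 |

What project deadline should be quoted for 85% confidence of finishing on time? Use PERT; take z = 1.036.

te_A = (1 + 4·4 + 19)/6 = 36/6 = 6; σ²_A = ((19−1)/6)² = 9.000
te_B = (4 + 4·9 + 14)/6 = 54/6 = 9; σ²_B = ((14−4)/6)² = 2.778
te_C = (8 + 4·10 + 12)/6 = 60/6 = 10; σ²_C = ((12−8)/6)² = 0.444
te_D = (1 + 4·2 + 9)/6 = 18/6 = 3; σ²_D = ((9−1)/6)² = 1.778
te_E = (8 + 4·14 + 20)/6 = 84/6 = 14; σ²_E = ((20−8)/6)² = 4.000
te_F = (2 + 4·8 + 14)/6 = 48/6 = 8; σ²_F = ((14−2)/6)² = 4.000

Forward pass:
ES_A = 0; EF_A = 6
ES_B = 0; EF_B = 9
ES_C = max(EF_A=6, EF_B=9) = 9; EF_C = 9+10 = 19
ES_D = 6; EF_D = 6+3 = 9
ES_E = 6; EF_E = 6+14 = 20
ES_F = max(EF_C=19, EF_D=9, EF_E=20) = 20; EF_F = 20+8 = 28
Expected project duration μ = 28 days. Critical path: A → E → F.

Variance along critical path = 9.000 + 4.000 + 4.000 = 17.000; σ = 4.123 days.
D = μ + z·σ = 28 + 1.036·4.123 = 32.3 days

32.3 days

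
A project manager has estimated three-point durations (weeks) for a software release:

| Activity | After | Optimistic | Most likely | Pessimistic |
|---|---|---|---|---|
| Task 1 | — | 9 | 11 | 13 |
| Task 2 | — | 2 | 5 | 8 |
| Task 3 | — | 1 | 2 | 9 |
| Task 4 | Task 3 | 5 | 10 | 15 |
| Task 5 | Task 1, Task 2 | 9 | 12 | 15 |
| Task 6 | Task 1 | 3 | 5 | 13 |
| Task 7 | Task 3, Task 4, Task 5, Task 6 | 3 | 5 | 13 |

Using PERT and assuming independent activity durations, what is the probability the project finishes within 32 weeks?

0.928

te_Task 1 = (9 + 4·11 + 13)/6 = 66/6 = 11; σ²_Task 1 = ((13−9)/6)² = 0.444
te_Task 2 = (2 + 4·5 + 8)/6 = 30/6 = 5; σ²_Task 2 = ((8−2)/6)² = 1.000
te_Task 3 = (1 + 4·2 + 9)/6 = 18/6 = 3; σ²_Task 3 = ((9−1)/6)² = 1.778
te_Task 4 = (5 + 4·10 + 15)/6 = 60/6 = 10; σ²_Task 4 = ((15−5)/6)² = 2.778
te_Task 5 = (9 + 4·12 + 15)/6 = 72/6 = 12; σ²_Task 5 = ((15−9)/6)² = 1.000
te_Task 6 = (3 + 4·5 + 13)/6 = 36/6 = 6; σ²_Task 6 = ((13−3)/6)² = 2.778
te_Task 7 = (3 + 4·5 + 13)/6 = 36/6 = 6; σ²_Task 7 = ((13−3)/6)² = 2.778

Forward pass:
ES_Task 1 = 0; EF_Task 1 = 11
ES_Task 2 = 0; EF_Task 2 = 5
ES_Task 3 = 0; EF_Task 3 = 3
ES_Task 4 = 3; EF_Task 4 = 3+10 = 13
ES_Task 5 = max(EF_Task 1=11, EF_Task 2=5) = 11; EF_Task 5 = 11+12 = 23
ES_Task 6 = 11; EF_Task 6 = 11+6 = 17
ES_Task 7 = max(EF_Task 3=3, EF_Task 4=13, EF_Task 5=23, EF_Task 6=17) = 23; EF_Task 7 = 23+6 = 29
Expected project duration μ = 29 weeks. Critical path: Task 1 → Task 5 → Task 7.

Variance along critical path = 0.444 + 1.000 + 2.778 = 4.222; σ = √4.222 = 2.055 weeks.
Z = (32 − 29) / 2.055 = 1.460
P(T ≤ 32) = Φ(1.460) ≈ 0.928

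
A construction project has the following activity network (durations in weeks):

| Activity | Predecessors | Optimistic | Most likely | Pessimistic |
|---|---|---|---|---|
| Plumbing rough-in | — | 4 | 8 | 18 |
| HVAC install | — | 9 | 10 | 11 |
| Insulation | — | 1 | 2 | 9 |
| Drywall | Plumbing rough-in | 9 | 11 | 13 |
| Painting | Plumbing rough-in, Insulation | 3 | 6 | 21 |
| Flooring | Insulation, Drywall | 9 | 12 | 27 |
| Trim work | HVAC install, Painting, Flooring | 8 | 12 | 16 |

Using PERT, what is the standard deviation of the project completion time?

te_Plumbing rough-in = (4 + 4·8 + 18)/6 = 54/6 = 9; σ²_Plumbing rough-in = ((18−4)/6)² = 5.444
te_HVAC install = (9 + 4·10 + 11)/6 = 60/6 = 10; σ²_HVAC install = ((11−9)/6)² = 0.111
te_Insulation = (1 + 4·2 + 9)/6 = 18/6 = 3; σ²_Insulation = ((9−1)/6)² = 1.778
te_Drywall = (9 + 4·11 + 13)/6 = 66/6 = 11; σ²_Drywall = ((13−9)/6)² = 0.444
te_Painting = (3 + 4·6 + 21)/6 = 48/6 = 8; σ²_Painting = ((21−3)/6)² = 9.000
te_Flooring = (9 + 4·12 + 27)/6 = 84/6 = 14; σ²_Flooring = ((27−9)/6)² = 9.000
te_Trim work = (8 + 4·12 + 16)/6 = 72/6 = 12; σ²_Trim work = ((16−8)/6)² = 1.778

Forward pass:
ES_Plumbing rough-in = 0; EF_Plumbing rough-in = 9
ES_HVAC install = 0; EF_HVAC install = 10
ES_Insulation = 0; EF_Insulation = 3
ES_Drywall = 9; EF_Drywall = 9+11 = 20
ES_Painting = max(EF_Plumbing rough-in=9, EF_Insulation=3) = 9; EF_Painting = 9+8 = 17
ES_Flooring = max(EF_Insulation=3, EF_Drywall=20) = 20; EF_Flooring = 20+14 = 34
ES_Trim work = max(EF_HVAC install=10, EF_Painting=17, EF_Flooring=34) = 34; EF_Trim work = 34+12 = 46
Expected project duration μ = 46 weeks. Critical path: Plumbing rough-in → Drywall → Flooring → Trim work.

Variance along critical path = 5.444 + 0.444 + 9.000 + 1.778 = 16.667
σ = √16.667 = 4.082 weeks

4.08 weeks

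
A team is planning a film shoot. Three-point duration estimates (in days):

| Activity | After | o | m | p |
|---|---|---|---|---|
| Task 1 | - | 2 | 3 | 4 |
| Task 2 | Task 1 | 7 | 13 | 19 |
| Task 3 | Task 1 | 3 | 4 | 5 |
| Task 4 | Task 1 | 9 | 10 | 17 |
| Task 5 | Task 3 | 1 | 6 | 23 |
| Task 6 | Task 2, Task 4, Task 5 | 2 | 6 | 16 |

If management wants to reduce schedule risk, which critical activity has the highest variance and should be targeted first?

te_Task 1 = (2 + 4·3 + 4)/6 = 18/6 = 3; σ²_Task 1 = ((4−2)/6)² = 0.111
te_Task 2 = (7 + 4·13 + 19)/6 = 78/6 = 13; σ²_Task 2 = ((19−7)/6)² = 4.000
te_Task 3 = (3 + 4·4 + 5)/6 = 24/6 = 4; σ²_Task 3 = ((5−3)/6)² = 0.111
te_Task 4 = (9 + 4·10 + 17)/6 = 66/6 = 11; σ²_Task 4 = ((17−9)/6)² = 1.778
te_Task 5 = (1 + 4·6 + 23)/6 = 48/6 = 8; σ²_Task 5 = ((23−1)/6)² = 13.444
te_Task 6 = (2 + 4·6 + 16)/6 = 42/6 = 7; σ²_Task 6 = ((16−2)/6)² = 5.444

Forward pass:
ES_Task 1 = 0; EF_Task 1 = 3
ES_Task 2 = 3; EF_Task 2 = 3+13 = 16
ES_Task 3 = 3; EF_Task 3 = 3+4 = 7
ES_Task 4 = 3; EF_Task 4 = 3+11 = 14
ES_Task 5 = 7; EF_Task 5 = 7+8 = 15
ES_Task 6 = max(EF_Task 2=16, EF_Task 4=14, EF_Task 5=15) = 16; EF_Task 6 = 16+7 = 23
Expected project duration μ = 23 days. Critical path: Task 1 → Task 2 → Task 6.

Variances on critical path: σ²_Task 1=0.111, σ²_Task 2=4.000, σ²_Task 6=5.444.
Largest is σ²_Task 6 = 5.444.

Task 6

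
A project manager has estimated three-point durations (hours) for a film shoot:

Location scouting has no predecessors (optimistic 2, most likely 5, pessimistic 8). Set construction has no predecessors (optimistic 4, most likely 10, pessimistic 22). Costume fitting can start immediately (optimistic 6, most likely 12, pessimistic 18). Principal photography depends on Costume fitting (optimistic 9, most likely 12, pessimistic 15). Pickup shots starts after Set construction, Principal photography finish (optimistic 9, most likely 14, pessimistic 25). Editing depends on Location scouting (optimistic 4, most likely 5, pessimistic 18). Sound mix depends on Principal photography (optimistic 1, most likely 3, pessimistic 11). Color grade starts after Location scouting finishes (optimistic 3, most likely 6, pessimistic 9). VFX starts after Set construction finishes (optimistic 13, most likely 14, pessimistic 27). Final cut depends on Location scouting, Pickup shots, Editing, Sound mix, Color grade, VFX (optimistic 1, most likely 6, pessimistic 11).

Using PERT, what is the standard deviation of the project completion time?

te_Location scouting = (2 + 4·5 + 8)/6 = 30/6 = 5; σ²_Location scouting = ((8−2)/6)² = 1.000
te_Set construction = (4 + 4·10 + 22)/6 = 66/6 = 11; σ²_Set construction = ((22−4)/6)² = 9.000
te_Costume fitting = (6 + 4·12 + 18)/6 = 72/6 = 12; σ²_Costume fitting = ((18−6)/6)² = 4.000
te_Principal photography = (9 + 4·12 + 15)/6 = 72/6 = 12; σ²_Principal photography = ((15−9)/6)² = 1.000
te_Pickup shots = (9 + 4·14 + 25)/6 = 90/6 = 15; σ²_Pickup shots = ((25−9)/6)² = 7.111
te_Editing = (4 + 4·5 + 18)/6 = 42/6 = 7; σ²_Editing = ((18−4)/6)² = 5.444
te_Sound mix = (1 + 4·3 + 11)/6 = 24/6 = 4; σ²_Sound mix = ((11−1)/6)² = 2.778
te_Color grade = (3 + 4·6 + 9)/6 = 36/6 = 6; σ²_Color grade = ((9−3)/6)² = 1.000
te_VFX = (13 + 4·14 + 27)/6 = 96/6 = 16; σ²_VFX = ((27−13)/6)² = 5.444
te_Final cut = (1 + 4·6 + 11)/6 = 36/6 = 6; σ²_Final cut = ((11−1)/6)² = 2.778

Forward pass:
ES_Location scouting = 0; EF_Location scouting = 5
ES_Set construction = 0; EF_Set construction = 11
ES_Costume fitting = 0; EF_Costume fitting = 12
ES_Principal photography = 12; EF_Principal photography = 12+12 = 24
ES_Pickup shots = max(EF_Set construction=11, EF_Principal photography=24) = 24; EF_Pickup shots = 24+15 = 39
ES_Editing = 5; EF_Editing = 5+7 = 12
ES_Sound mix = 24; EF_Sound mix = 24+4 = 28
ES_Color grade = 5; EF_Color grade = 5+6 = 11
ES_VFX = 11; EF_VFX = 11+16 = 27
ES_Final cut = max(EF_Location scouting=5, EF_Pickup shots=39, EF_Editing=12, EF_Sound mix=28, EF_Color grade=11, EF_VFX=27) = 39; EF_Final cut = 39+6 = 45
Expected project duration μ = 45 hours. Critical path: Costume fitting → Principal photography → Pickup shots → Final cut.

Variance along critical path = 4.000 + 1.000 + 7.111 + 2.778 = 14.889
σ = √14.889 = 3.859 hours

3.86 hours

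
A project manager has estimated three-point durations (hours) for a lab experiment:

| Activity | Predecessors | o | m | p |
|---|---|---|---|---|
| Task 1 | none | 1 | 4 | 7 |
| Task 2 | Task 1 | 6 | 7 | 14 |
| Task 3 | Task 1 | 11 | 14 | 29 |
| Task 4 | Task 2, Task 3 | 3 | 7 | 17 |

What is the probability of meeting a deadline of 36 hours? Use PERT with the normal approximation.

0.979

te_Task 1 = (1 + 4·4 + 7)/6 = 24/6 = 4; σ²_Task 1 = ((7−1)/6)² = 1.000
te_Task 2 = (6 + 4·7 + 14)/6 = 48/6 = 8; σ²_Task 2 = ((14−6)/6)² = 1.778
te_Task 3 = (11 + 4·14 + 29)/6 = 96/6 = 16; σ²_Task 3 = ((29−11)/6)² = 9.000
te_Task 4 = (3 + 4·7 + 17)/6 = 48/6 = 8; σ²_Task 4 = ((17−3)/6)² = 5.444

Forward pass:
ES_Task 1 = 0; EF_Task 1 = 4
ES_Task 2 = 4; EF_Task 2 = 4+8 = 12
ES_Task 3 = 4; EF_Task 3 = 4+16 = 20
ES_Task 4 = max(EF_Task 2=12, EF_Task 3=20) = 20; EF_Task 4 = 20+8 = 28
Expected project duration μ = 28 hours. Critical path: Task 1 → Task 3 → Task 4.

Variance along critical path = 1.000 + 9.000 + 5.444 = 15.444; σ = √15.444 = 3.930 hours.
Z = (36 − 28) / 3.930 = 2.036
P(T ≤ 36) = Φ(2.036) ≈ 0.979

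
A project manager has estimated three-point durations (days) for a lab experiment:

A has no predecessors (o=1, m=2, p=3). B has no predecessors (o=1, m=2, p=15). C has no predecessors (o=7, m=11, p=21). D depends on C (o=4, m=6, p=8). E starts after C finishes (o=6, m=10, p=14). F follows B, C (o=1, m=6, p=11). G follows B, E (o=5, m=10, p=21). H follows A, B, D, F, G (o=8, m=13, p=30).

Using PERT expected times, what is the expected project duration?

48 days

te_A = (1 + 4·2 + 3)/6 = 12/6 = 2
te_B = (1 + 4·2 + 15)/6 = 24/6 = 4
te_C = (7 + 4·11 + 21)/6 = 72/6 = 12
te_D = (4 + 4·6 + 8)/6 = 36/6 = 6
te_E = (6 + 4·10 + 14)/6 = 60/6 = 10
te_F = (1 + 4·6 + 11)/6 = 36/6 = 6
te_G = (5 + 4·10 + 21)/6 = 66/6 = 11
te_H = (8 + 4·13 + 30)/6 = 90/6 = 15

Forward pass:
ES_A = 0; EF_A = 2
ES_B = 0; EF_B = 4
ES_C = 0; EF_C = 12
ES_D = 12; EF_D = 12+6 = 18
ES_E = 12; EF_E = 12+10 = 22
ES_F = max(EF_B=4, EF_C=12) = 12; EF_F = 12+6 = 18
ES_G = max(EF_B=4, EF_E=22) = 22; EF_G = 22+11 = 33
ES_H = max(EF_A=2, EF_B=4, EF_D=18, EF_F=18, EF_G=33) = 33; EF_H = 33+15 = 48
Expected project duration μ = 48 days. Critical path: C → E → G → H.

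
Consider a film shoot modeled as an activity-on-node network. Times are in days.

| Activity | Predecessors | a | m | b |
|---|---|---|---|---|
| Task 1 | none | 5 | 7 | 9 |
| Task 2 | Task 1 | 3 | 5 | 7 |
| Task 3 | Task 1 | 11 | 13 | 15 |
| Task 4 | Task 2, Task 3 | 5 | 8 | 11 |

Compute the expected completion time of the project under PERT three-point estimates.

28 days

te_Task 1 = (5 + 4·7 + 9)/6 = 42/6 = 7
te_Task 2 = (3 + 4·5 + 7)/6 = 30/6 = 5
te_Task 3 = (11 + 4·13 + 15)/6 = 78/6 = 13
te_Task 4 = (5 + 4·8 + 11)/6 = 48/6 = 8

Forward pass:
ES_Task 1 = 0; EF_Task 1 = 7
ES_Task 2 = 7; EF_Task 2 = 7+5 = 12
ES_Task 3 = 7; EF_Task 3 = 7+13 = 20
ES_Task 4 = max(EF_Task 2=12, EF_Task 3=20) = 20; EF_Task 4 = 20+8 = 28
Expected project duration μ = 28 days. Critical path: Task 1 → Task 3 → Task 4.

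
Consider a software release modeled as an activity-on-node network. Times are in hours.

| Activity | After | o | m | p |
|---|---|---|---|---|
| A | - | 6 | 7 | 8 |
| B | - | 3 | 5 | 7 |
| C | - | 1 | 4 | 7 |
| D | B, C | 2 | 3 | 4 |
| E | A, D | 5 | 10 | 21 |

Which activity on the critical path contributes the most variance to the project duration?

te_A = (6 + 4·7 + 8)/6 = 42/6 = 7; σ²_A = ((8−6)/6)² = 0.111
te_B = (3 + 4·5 + 7)/6 = 30/6 = 5; σ²_B = ((7−3)/6)² = 0.444
te_C = (1 + 4·4 + 7)/6 = 24/6 = 4; σ²_C = ((7−1)/6)² = 1.000
te_D = (2 + 4·3 + 4)/6 = 18/6 = 3; σ²_D = ((4−2)/6)² = 0.111
te_E = (5 + 4·10 + 21)/6 = 66/6 = 11; σ²_E = ((21−5)/6)² = 7.111

Forward pass:
ES_A = 0; EF_A = 7
ES_B = 0; EF_B = 5
ES_C = 0; EF_C = 4
ES_D = max(EF_B=5, EF_C=4) = 5; EF_D = 5+3 = 8
ES_E = max(EF_A=7, EF_D=8) = 8; EF_E = 8+11 = 19
Expected project duration μ = 19 hours. Critical path: B → D → E.

Variances on critical path: σ²_B=0.444, σ²_D=0.111, σ²_E=7.111.
Largest is σ²_E = 7.111.

E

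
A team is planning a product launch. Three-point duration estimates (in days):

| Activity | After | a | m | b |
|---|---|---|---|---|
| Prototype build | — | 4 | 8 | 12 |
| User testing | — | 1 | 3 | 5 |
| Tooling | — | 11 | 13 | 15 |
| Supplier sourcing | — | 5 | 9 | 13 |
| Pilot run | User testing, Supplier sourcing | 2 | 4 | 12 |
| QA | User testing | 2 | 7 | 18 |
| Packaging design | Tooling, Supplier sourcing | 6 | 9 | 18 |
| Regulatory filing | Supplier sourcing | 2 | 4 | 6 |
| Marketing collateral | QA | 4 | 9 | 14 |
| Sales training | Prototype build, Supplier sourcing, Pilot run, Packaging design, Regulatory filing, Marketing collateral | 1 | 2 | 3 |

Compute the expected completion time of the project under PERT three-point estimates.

25 days

te_Prototype build = (4 + 4·8 + 12)/6 = 48/6 = 8
te_User testing = (1 + 4·3 + 5)/6 = 18/6 = 3
te_Tooling = (11 + 4·13 + 15)/6 = 78/6 = 13
te_Supplier sourcing = (5 + 4·9 + 13)/6 = 54/6 = 9
te_Pilot run = (2 + 4·4 + 12)/6 = 30/6 = 5
te_QA = (2 + 4·7 + 18)/6 = 48/6 = 8
te_Packaging design = (6 + 4·9 + 18)/6 = 60/6 = 10
te_Regulatory filing = (2 + 4·4 + 6)/6 = 24/6 = 4
te_Marketing collateral = (4 + 4·9 + 14)/6 = 54/6 = 9
te_Sales training = (1 + 4·2 + 3)/6 = 12/6 = 2

Forward pass:
ES_Prototype build = 0; EF_Prototype build = 8
ES_User testing = 0; EF_User testing = 3
ES_Tooling = 0; EF_Tooling = 13
ES_Supplier sourcing = 0; EF_Supplier sourcing = 9
ES_Pilot run = max(EF_User testing=3, EF_Supplier sourcing=9) = 9; EF_Pilot run = 9+5 = 14
ES_QA = 3; EF_QA = 3+8 = 11
ES_Packaging design = max(EF_Tooling=13, EF_Supplier sourcing=9) = 13; EF_Packaging design = 13+10 = 23
ES_Regulatory filing = 9; EF_Regulatory filing = 9+4 = 13
ES_Marketing collateral = 11; EF_Marketing collateral = 11+9 = 20
ES_Sales training = max(EF_Prototype build=8, EF_Supplier sourcing=9, EF_Pilot run=14, EF_Packaging design=23, EF_Regulatory filing=13, EF_Marketing collateral=20) = 23; EF_Sales training = 23+2 = 25
Expected project duration μ = 25 days. Critical path: Tooling → Packaging design → Sales training.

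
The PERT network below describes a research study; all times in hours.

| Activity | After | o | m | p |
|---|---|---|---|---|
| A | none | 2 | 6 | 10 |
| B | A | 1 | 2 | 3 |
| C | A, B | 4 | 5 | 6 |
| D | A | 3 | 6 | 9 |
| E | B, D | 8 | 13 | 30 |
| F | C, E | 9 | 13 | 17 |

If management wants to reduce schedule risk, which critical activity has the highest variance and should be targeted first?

E

te_A = (2 + 4·6 + 10)/6 = 36/6 = 6; σ²_A = ((10−2)/6)² = 1.778
te_B = (1 + 4·2 + 3)/6 = 12/6 = 2; σ²_B = ((3−1)/6)² = 0.111
te_C = (4 + 4·5 + 6)/6 = 30/6 = 5; σ²_C = ((6−4)/6)² = 0.111
te_D = (3 + 4·6 + 9)/6 = 36/6 = 6; σ²_D = ((9−3)/6)² = 1.000
te_E = (8 + 4·13 + 30)/6 = 90/6 = 15; σ²_E = ((30−8)/6)² = 13.444
te_F = (9 + 4·13 + 17)/6 = 78/6 = 13; σ²_F = ((17−9)/6)² = 1.778

Forward pass:
ES_A = 0; EF_A = 6
ES_B = 6; EF_B = 6+2 = 8
ES_C = max(EF_A=6, EF_B=8) = 8; EF_C = 8+5 = 13
ES_D = 6; EF_D = 6+6 = 12
ES_E = max(EF_B=8, EF_D=12) = 12; EF_E = 12+15 = 27
ES_F = max(EF_C=13, EF_E=27) = 27; EF_F = 27+13 = 40
Expected project duration μ = 40 hours. Critical path: A → D → E → F.

Variances on critical path: σ²_A=1.778, σ²_D=1.000, σ²_E=13.444, σ²_F=1.778.
Largest is σ²_E = 13.444.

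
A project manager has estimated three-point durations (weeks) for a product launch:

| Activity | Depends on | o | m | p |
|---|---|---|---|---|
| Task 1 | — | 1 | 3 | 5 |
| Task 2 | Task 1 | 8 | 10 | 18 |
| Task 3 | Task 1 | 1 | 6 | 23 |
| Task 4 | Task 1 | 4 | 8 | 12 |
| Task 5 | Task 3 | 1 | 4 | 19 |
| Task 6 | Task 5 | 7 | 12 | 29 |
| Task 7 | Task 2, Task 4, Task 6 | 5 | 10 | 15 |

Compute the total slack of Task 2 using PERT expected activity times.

te_Task 1 = (1 + 4·3 + 5)/6 = 18/6 = 3
te_Task 2 = (8 + 4·10 + 18)/6 = 66/6 = 11
te_Task 3 = (1 + 4·6 + 23)/6 = 48/6 = 8
te_Task 4 = (4 + 4·8 + 12)/6 = 48/6 = 8
te_Task 5 = (1 + 4·4 + 19)/6 = 36/6 = 6
te_Task 6 = (7 + 4·12 + 29)/6 = 84/6 = 14
te_Task 7 = (5 + 4·10 + 15)/6 = 60/6 = 10

Forward pass:
ES_Task 1 = 0; EF_Task 1 = 3
ES_Task 2 = 3; EF_Task 2 = 3+11 = 14
ES_Task 3 = 3; EF_Task 3 = 3+8 = 11
ES_Task 4 = 3; EF_Task 4 = 3+8 = 11
ES_Task 5 = 11; EF_Task 5 = 11+6 = 17
ES_Task 6 = 17; EF_Task 6 = 17+14 = 31
ES_Task 7 = max(EF_Task 2=14, EF_Task 4=11, EF_Task 6=31) = 31; EF_Task 7 = 31+10 = 41
Expected project duration μ = 41 weeks. Critical path: Task 1 → Task 3 → Task 5 → Task 6 → Task 7.

Backward pass:
LF_Task 7 = 41; LS_Task 7 = 41−10 = 31
LF_Task 6 = LS_Task 7 = 31; LS_Task 6 = 31−14 = 17
LF_Task 5 = LS_Task 6 = 17; LS_Task 5 = 17−6 = 11
LF_Task 4 = LS_Task 7 = 31; LS_Task 4 = 31−8 = 23
LF_Task 3 = LS_Task 5 = 11; LS_Task 3 = 11−8 = 3
LF_Task 2 = LS_Task 7 = 31; LS_Task 2 = 31−11 = 20
LF_Task 1 = min(LS_Task 2=20, LS_Task 3=3, LS_Task 4=23) = 3; LS_Task 1 = 3−3 = 0
Slack_Task 2 = LS_Task 2 − ES_Task 2 = 20 − 3 = 17

17 weeks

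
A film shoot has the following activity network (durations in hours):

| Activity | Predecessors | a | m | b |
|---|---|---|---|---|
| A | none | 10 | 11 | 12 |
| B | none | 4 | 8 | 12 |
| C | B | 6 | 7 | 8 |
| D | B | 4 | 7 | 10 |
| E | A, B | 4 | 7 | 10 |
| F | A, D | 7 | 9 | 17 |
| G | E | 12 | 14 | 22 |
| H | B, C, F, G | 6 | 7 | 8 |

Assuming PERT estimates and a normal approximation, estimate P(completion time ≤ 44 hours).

te_A = (10 + 4·11 + 12)/6 = 66/6 = 11; σ²_A = ((12−10)/6)² = 0.111
te_B = (4 + 4·8 + 12)/6 = 48/6 = 8; σ²_B = ((12−4)/6)² = 1.778
te_C = (6 + 4·7 + 8)/6 = 42/6 = 7; σ²_C = ((8−6)/6)² = 0.111
te_D = (4 + 4·7 + 10)/6 = 42/6 = 7; σ²_D = ((10−4)/6)² = 1.000
te_E = (4 + 4·7 + 10)/6 = 42/6 = 7; σ²_E = ((10−4)/6)² = 1.000
te_F = (7 + 4·9 + 17)/6 = 60/6 = 10; σ²_F = ((17−7)/6)² = 2.778
te_G = (12 + 4·14 + 22)/6 = 90/6 = 15; σ²_G = ((22−12)/6)² = 2.778
te_H = (6 + 4·7 + 8)/6 = 42/6 = 7; σ²_H = ((8−6)/6)² = 0.111

Forward pass:
ES_A = 0; EF_A = 11
ES_B = 0; EF_B = 8
ES_C = 8; EF_C = 8+7 = 15
ES_D = 8; EF_D = 8+7 = 15
ES_E = max(EF_A=11, EF_B=8) = 11; EF_E = 11+7 = 18
ES_F = max(EF_A=11, EF_D=15) = 15; EF_F = 15+10 = 25
ES_G = 18; EF_G = 18+15 = 33
ES_H = max(EF_B=8, EF_C=15, EF_F=25, EF_G=33) = 33; EF_H = 33+7 = 40
Expected project duration μ = 40 hours. Critical path: A → E → G → H.

Variance along critical path = 0.111 + 1.000 + 2.778 + 0.111 = 4.000; σ = √4.000 = 2.000 hours.
Z = (44 − 40) / 2.000 = 2.000
P(T ≤ 44) = Φ(2.000) ≈ 0.977

0.977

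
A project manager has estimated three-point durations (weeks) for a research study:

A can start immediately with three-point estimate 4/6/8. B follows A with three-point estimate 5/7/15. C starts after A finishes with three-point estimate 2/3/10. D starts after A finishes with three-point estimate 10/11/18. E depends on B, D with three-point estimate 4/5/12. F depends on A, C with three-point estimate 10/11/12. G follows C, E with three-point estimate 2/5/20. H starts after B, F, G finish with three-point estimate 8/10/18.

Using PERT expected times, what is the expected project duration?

42 weeks

te_A = (4 + 4·6 + 8)/6 = 36/6 = 6
te_B = (5 + 4·7 + 15)/6 = 48/6 = 8
te_C = (2 + 4·3 + 10)/6 = 24/6 = 4
te_D = (10 + 4·11 + 18)/6 = 72/6 = 12
te_E = (4 + 4·5 + 12)/6 = 36/6 = 6
te_F = (10 + 4·11 + 12)/6 = 66/6 = 11
te_G = (2 + 4·5 + 20)/6 = 42/6 = 7
te_H = (8 + 4·10 + 18)/6 = 66/6 = 11

Forward pass:
ES_A = 0; EF_A = 6
ES_B = 6; EF_B = 6+8 = 14
ES_C = 6; EF_C = 6+4 = 10
ES_D = 6; EF_D = 6+12 = 18
ES_E = max(EF_B=14, EF_D=18) = 18; EF_E = 18+6 = 24
ES_F = max(EF_A=6, EF_C=10) = 10; EF_F = 10+11 = 21
ES_G = max(EF_C=10, EF_E=24) = 24; EF_G = 24+7 = 31
ES_H = max(EF_B=14, EF_F=21, EF_G=31) = 31; EF_H = 31+11 = 42
Expected project duration μ = 42 weeks. Critical path: A → D → E → G → H.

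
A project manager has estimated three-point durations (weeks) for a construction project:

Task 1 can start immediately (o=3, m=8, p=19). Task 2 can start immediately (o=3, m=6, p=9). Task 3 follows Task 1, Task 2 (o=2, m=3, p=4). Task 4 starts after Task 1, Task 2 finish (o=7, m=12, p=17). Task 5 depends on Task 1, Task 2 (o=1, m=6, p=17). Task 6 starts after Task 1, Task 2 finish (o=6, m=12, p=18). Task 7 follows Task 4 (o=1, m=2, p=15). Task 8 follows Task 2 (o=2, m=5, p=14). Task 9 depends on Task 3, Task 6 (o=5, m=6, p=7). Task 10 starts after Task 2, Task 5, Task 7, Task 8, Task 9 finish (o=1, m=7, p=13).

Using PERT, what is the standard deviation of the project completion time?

3.90 weeks

te_Task 1 = (3 + 4·8 + 19)/6 = 54/6 = 9; σ²_Task 1 = ((19−3)/6)² = 7.111
te_Task 2 = (3 + 4·6 + 9)/6 = 36/6 = 6; σ²_Task 2 = ((9−3)/6)² = 1.000
te_Task 3 = (2 + 4·3 + 4)/6 = 18/6 = 3; σ²_Task 3 = ((4−2)/6)² = 0.111
te_Task 4 = (7 + 4·12 + 17)/6 = 72/6 = 12; σ²_Task 4 = ((17−7)/6)² = 2.778
te_Task 5 = (1 + 4·6 + 17)/6 = 42/6 = 7; σ²_Task 5 = ((17−1)/6)² = 7.111
te_Task 6 = (6 + 4·12 + 18)/6 = 72/6 = 12; σ²_Task 6 = ((18−6)/6)² = 4.000
te_Task 7 = (1 + 4·2 + 15)/6 = 24/6 = 4; σ²_Task 7 = ((15−1)/6)² = 5.444
te_Task 8 = (2 + 4·5 + 14)/6 = 36/6 = 6; σ²_Task 8 = ((14−2)/6)² = 4.000
te_Task 9 = (5 + 4·6 + 7)/6 = 36/6 = 6; σ²_Task 9 = ((7−5)/6)² = 0.111
te_Task 10 = (1 + 4·7 + 13)/6 = 42/6 = 7; σ²_Task 10 = ((13−1)/6)² = 4.000

Forward pass:
ES_Task 1 = 0; EF_Task 1 = 9
ES_Task 2 = 0; EF_Task 2 = 6
ES_Task 3 = max(EF_Task 1=9, EF_Task 2=6) = 9; EF_Task 3 = 9+3 = 12
ES_Task 4 = max(EF_Task 1=9, EF_Task 2=6) = 9; EF_Task 4 = 9+12 = 21
ES_Task 5 = max(EF_Task 1=9, EF_Task 2=6) = 9; EF_Task 5 = 9+7 = 16
ES_Task 6 = max(EF_Task 1=9, EF_Task 2=6) = 9; EF_Task 6 = 9+12 = 21
ES_Task 7 = 21; EF_Task 7 = 21+4 = 25
ES_Task 8 = 6; EF_Task 8 = 6+6 = 12
ES_Task 9 = max(EF_Task 3=12, EF_Task 6=21) = 21; EF_Task 9 = 21+6 = 27
ES_Task 10 = max(EF_Task 2=6, EF_Task 5=16, EF_Task 7=25, EF_Task 8=12, EF_Task 9=27) = 27; EF_Task 10 = 27+7 = 34
Expected project duration μ = 34 weeks. Critical path: Task 1 → Task 6 → Task 9 → Task 10.

Variance along critical path = 7.111 + 4.000 + 0.111 + 4.000 = 15.222
σ = √15.222 = 3.902 weeks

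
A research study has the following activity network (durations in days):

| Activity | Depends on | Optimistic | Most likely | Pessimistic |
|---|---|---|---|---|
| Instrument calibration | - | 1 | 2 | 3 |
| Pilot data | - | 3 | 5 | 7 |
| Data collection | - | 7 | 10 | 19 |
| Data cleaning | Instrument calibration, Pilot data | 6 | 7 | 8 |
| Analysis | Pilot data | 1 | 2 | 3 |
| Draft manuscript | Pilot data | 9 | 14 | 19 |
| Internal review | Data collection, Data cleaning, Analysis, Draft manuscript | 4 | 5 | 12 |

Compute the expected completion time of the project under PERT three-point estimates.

25 days

te_Instrument calibration = (1 + 4·2 + 3)/6 = 12/6 = 2
te_Pilot data = (3 + 4·5 + 7)/6 = 30/6 = 5
te_Data collection = (7 + 4·10 + 19)/6 = 66/6 = 11
te_Data cleaning = (6 + 4·7 + 8)/6 = 42/6 = 7
te_Analysis = (1 + 4·2 + 3)/6 = 12/6 = 2
te_Draft manuscript = (9 + 4·14 + 19)/6 = 84/6 = 14
te_Internal review = (4 + 4·5 + 12)/6 = 36/6 = 6

Forward pass:
ES_Instrument calibration = 0; EF_Instrument calibration = 2
ES_Pilot data = 0; EF_Pilot data = 5
ES_Data collection = 0; EF_Data collection = 11
ES_Data cleaning = max(EF_Instrument calibration=2, EF_Pilot data=5) = 5; EF_Data cleaning = 5+7 = 12
ES_Analysis = 5; EF_Analysis = 5+2 = 7
ES_Draft manuscript = 5; EF_Draft manuscript = 5+14 = 19
ES_Internal review = max(EF_Data collection=11, EF_Data cleaning=12, EF_Analysis=7, EF_Draft manuscript=19) = 19; EF_Internal review = 19+6 = 25
Expected project duration μ = 25 days. Critical path: Pilot data → Draft manuscript → Internal review.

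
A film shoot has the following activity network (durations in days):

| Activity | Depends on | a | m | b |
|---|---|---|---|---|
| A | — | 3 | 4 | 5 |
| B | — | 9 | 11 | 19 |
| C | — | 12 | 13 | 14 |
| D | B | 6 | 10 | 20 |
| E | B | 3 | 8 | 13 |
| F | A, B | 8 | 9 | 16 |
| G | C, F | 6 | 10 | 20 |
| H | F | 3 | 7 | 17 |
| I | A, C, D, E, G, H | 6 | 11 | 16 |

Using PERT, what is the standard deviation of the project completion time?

3.57 days

te_A = (3 + 4·4 + 5)/6 = 24/6 = 4; σ²_A = ((5−3)/6)² = 0.111
te_B = (9 + 4·11 + 19)/6 = 72/6 = 12; σ²_B = ((19−9)/6)² = 2.778
te_C = (12 + 4·13 + 14)/6 = 78/6 = 13; σ²_C = ((14−12)/6)² = 0.111
te_D = (6 + 4·10 + 20)/6 = 66/6 = 11; σ²_D = ((20−6)/6)² = 5.444
te_E = (3 + 4·8 + 13)/6 = 48/6 = 8; σ²_E = ((13−3)/6)² = 2.778
te_F = (8 + 4·9 + 16)/6 = 60/6 = 10; σ²_F = ((16−8)/6)² = 1.778
te_G = (6 + 4·10 + 20)/6 = 66/6 = 11; σ²_G = ((20−6)/6)² = 5.444
te_H = (3 + 4·7 + 17)/6 = 48/6 = 8; σ²_H = ((17−3)/6)² = 5.444
te_I = (6 + 4·11 + 16)/6 = 66/6 = 11; σ²_I = ((16−6)/6)² = 2.778

Forward pass:
ES_A = 0; EF_A = 4
ES_B = 0; EF_B = 12
ES_C = 0; EF_C = 13
ES_D = 12; EF_D = 12+11 = 23
ES_E = 12; EF_E = 12+8 = 20
ES_F = max(EF_A=4, EF_B=12) = 12; EF_F = 12+10 = 22
ES_G = max(EF_C=13, EF_F=22) = 22; EF_G = 22+11 = 33
ES_H = 22; EF_H = 22+8 = 30
ES_I = max(EF_A=4, EF_C=13, EF_D=23, EF_E=20, EF_G=33, EF_H=30) = 33; EF_I = 33+11 = 44
Expected project duration μ = 44 days. Critical path: B → F → G → I.

Variance along critical path = 2.778 + 1.778 + 5.444 + 2.778 = 12.778
σ = √12.778 = 3.575 days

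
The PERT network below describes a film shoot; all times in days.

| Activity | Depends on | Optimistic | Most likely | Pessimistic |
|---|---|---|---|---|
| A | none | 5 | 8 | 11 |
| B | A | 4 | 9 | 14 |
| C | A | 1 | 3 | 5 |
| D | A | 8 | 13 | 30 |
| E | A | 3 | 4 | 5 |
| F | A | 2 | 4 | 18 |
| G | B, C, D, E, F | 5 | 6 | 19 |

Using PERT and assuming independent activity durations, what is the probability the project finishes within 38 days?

0.942

te_A = (5 + 4·8 + 11)/6 = 48/6 = 8; σ²_A = ((11−5)/6)² = 1.000
te_B = (4 + 4·9 + 14)/6 = 54/6 = 9; σ²_B = ((14−4)/6)² = 2.778
te_C = (1 + 4·3 + 5)/6 = 18/6 = 3; σ²_C = ((5−1)/6)² = 0.444
te_D = (8 + 4·13 + 30)/6 = 90/6 = 15; σ²_D = ((30−8)/6)² = 13.444
te_E = (3 + 4·4 + 5)/6 = 24/6 = 4; σ²_E = ((5−3)/6)² = 0.111
te_F = (2 + 4·4 + 18)/6 = 36/6 = 6; σ²_F = ((18−2)/6)² = 7.111
te_G = (5 + 4·6 + 19)/6 = 48/6 = 8; σ²_G = ((19−5)/6)² = 5.444

Forward pass:
ES_A = 0; EF_A = 8
ES_B = 8; EF_B = 8+9 = 17
ES_C = 8; EF_C = 8+3 = 11
ES_D = 8; EF_D = 8+15 = 23
ES_E = 8; EF_E = 8+4 = 12
ES_F = 8; EF_F = 8+6 = 14
ES_G = max(EF_B=17, EF_C=11, EF_D=23, EF_E=12, EF_F=14) = 23; EF_G = 23+8 = 31
Expected project duration μ = 31 days. Critical path: A → D → G.

Variance along critical path = 1.000 + 13.444 + 5.444 = 19.889; σ = √19.889 = 4.460 days.
Z = (38 − 31) / 4.460 = 1.570
P(T ≤ 38) = Φ(1.570) ≈ 0.942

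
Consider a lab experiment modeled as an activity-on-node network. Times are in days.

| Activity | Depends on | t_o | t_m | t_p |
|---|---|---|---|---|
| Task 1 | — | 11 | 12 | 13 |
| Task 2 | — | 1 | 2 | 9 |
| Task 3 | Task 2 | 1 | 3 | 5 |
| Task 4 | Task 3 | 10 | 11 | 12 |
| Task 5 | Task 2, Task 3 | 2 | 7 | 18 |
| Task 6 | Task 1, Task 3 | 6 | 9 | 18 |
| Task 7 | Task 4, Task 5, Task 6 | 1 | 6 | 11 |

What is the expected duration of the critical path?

te_Task 1 = (11 + 4·12 + 13)/6 = 72/6 = 12
te_Task 2 = (1 + 4·2 + 9)/6 = 18/6 = 3
te_Task 3 = (1 + 4·3 + 5)/6 = 18/6 = 3
te_Task 4 = (10 + 4·11 + 12)/6 = 66/6 = 11
te_Task 5 = (2 + 4·7 + 18)/6 = 48/6 = 8
te_Task 6 = (6 + 4·9 + 18)/6 = 60/6 = 10
te_Task 7 = (1 + 4·6 + 11)/6 = 36/6 = 6

Forward pass:
ES_Task 1 = 0; EF_Task 1 = 12
ES_Task 2 = 0; EF_Task 2 = 3
ES_Task 3 = 3; EF_Task 3 = 3+3 = 6
ES_Task 4 = 6; EF_Task 4 = 6+11 = 17
ES_Task 5 = max(EF_Task 2=3, EF_Task 3=6) = 6; EF_Task 5 = 6+8 = 14
ES_Task 6 = max(EF_Task 1=12, EF_Task 3=6) = 12; EF_Task 6 = 12+10 = 22
ES_Task 7 = max(EF_Task 4=17, EF_Task 5=14, EF_Task 6=22) = 22; EF_Task 7 = 22+6 = 28
Expected project duration μ = 28 days. Critical path: Task 1 → Task 6 → Task 7.

28 days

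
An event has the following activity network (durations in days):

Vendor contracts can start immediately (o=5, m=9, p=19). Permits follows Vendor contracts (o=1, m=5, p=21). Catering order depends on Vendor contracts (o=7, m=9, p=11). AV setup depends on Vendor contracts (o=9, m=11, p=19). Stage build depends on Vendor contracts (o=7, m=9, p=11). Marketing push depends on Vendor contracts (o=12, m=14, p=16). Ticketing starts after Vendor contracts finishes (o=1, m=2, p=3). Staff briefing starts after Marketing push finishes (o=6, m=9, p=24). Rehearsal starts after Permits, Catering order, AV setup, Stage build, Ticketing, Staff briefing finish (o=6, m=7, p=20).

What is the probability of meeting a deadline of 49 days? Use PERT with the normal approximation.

0.866

te_Vendor contracts = (5 + 4·9 + 19)/6 = 60/6 = 10; σ²_Vendor contracts = ((19−5)/6)² = 5.444
te_Permits = (1 + 4·5 + 21)/6 = 42/6 = 7; σ²_Permits = ((21−1)/6)² = 11.111
te_Catering order = (7 + 4·9 + 11)/6 = 54/6 = 9; σ²_Catering order = ((11−7)/6)² = 0.444
te_AV setup = (9 + 4·11 + 19)/6 = 72/6 = 12; σ²_AV setup = ((19−9)/6)² = 2.778
te_Stage build = (7 + 4·9 + 11)/6 = 54/6 = 9; σ²_Stage build = ((11−7)/6)² = 0.444
te_Marketing push = (12 + 4·14 + 16)/6 = 84/6 = 14; σ²_Marketing push = ((16−12)/6)² = 0.444
te_Ticketing = (1 + 4·2 + 3)/6 = 12/6 = 2; σ²_Ticketing = ((3−1)/6)² = 0.111
te_Staff briefing = (6 + 4·9 + 24)/6 = 66/6 = 11; σ²_Staff briefing = ((24−6)/6)² = 9.000
te_Rehearsal = (6 + 4·7 + 20)/6 = 54/6 = 9; σ²_Rehearsal = ((20−6)/6)² = 5.444

Forward pass:
ES_Vendor contracts = 0; EF_Vendor contracts = 10
ES_Permits = 10; EF_Permits = 10+7 = 17
ES_Catering order = 10; EF_Catering order = 10+9 = 19
ES_AV setup = 10; EF_AV setup = 10+12 = 22
ES_Stage build = 10; EF_Stage build = 10+9 = 19
ES_Marketing push = 10; EF_Marketing push = 10+14 = 24
ES_Ticketing = 10; EF_Ticketing = 10+2 = 12
ES_Staff briefing = 24; EF_Staff briefing = 24+11 = 35
ES_Rehearsal = max(EF_Permits=17, EF_Catering order=19, EF_AV setup=22, EF_Stage build=19, EF_Ticketing=12, EF_Staff briefing=35) = 35; EF_Rehearsal = 35+9 = 44
Expected project duration μ = 44 days. Critical path: Vendor contracts → Marketing push → Staff briefing → Rehearsal.

Variance along critical path = 5.444 + 0.444 + 9.000 + 5.444 = 20.333; σ = √20.333 = 4.509 days.
Z = (49 − 44) / 4.509 = 1.109
P(T ≤ 49) = Φ(1.109) ≈ 0.866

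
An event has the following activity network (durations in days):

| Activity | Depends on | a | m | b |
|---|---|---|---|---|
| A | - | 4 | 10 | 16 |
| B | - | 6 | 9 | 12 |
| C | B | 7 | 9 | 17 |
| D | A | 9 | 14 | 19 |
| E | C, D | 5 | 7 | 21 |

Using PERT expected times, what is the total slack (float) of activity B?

5 days

te_A = (4 + 4·10 + 16)/6 = 60/6 = 10
te_B = (6 + 4·9 + 12)/6 = 54/6 = 9
te_C = (7 + 4·9 + 17)/6 = 60/6 = 10
te_D = (9 + 4·14 + 19)/6 = 84/6 = 14
te_E = (5 + 4·7 + 21)/6 = 54/6 = 9

Forward pass:
ES_A = 0; EF_A = 10
ES_B = 0; EF_B = 9
ES_C = 9; EF_C = 9+10 = 19
ES_D = 10; EF_D = 10+14 = 24
ES_E = max(EF_C=19, EF_D=24) = 24; EF_E = 24+9 = 33
Expected project duration μ = 33 days. Critical path: A → D → E.

Backward pass:
LF_E = 33; LS_E = 33−9 = 24
LF_D = LS_E = 24; LS_D = 24−14 = 10
LF_C = LS_E = 24; LS_C = 24−10 = 14
LF_B = LS_C = 14; LS_B = 14−9 = 5
LF_A = LS_D = 10; LS_A = 10−10 = 0
Slack_B = LS_B − ES_B = 5 − 0 = 5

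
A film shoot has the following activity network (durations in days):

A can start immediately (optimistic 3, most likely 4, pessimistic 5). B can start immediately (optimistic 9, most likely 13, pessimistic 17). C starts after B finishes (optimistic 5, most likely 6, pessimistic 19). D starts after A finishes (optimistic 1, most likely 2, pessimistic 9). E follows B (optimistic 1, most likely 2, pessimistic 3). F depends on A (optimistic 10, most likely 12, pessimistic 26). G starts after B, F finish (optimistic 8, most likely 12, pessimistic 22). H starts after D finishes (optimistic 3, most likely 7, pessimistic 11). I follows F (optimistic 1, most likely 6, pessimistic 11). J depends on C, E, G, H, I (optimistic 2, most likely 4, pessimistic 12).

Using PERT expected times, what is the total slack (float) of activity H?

17 days

te_A = (3 + 4·4 + 5)/6 = 24/6 = 4
te_B = (9 + 4·13 + 17)/6 = 78/6 = 13
te_C = (5 + 4·6 + 19)/6 = 48/6 = 8
te_D = (1 + 4·2 + 9)/6 = 18/6 = 3
te_E = (1 + 4·2 + 3)/6 = 12/6 = 2
te_F = (10 + 4·12 + 26)/6 = 84/6 = 14
te_G = (8 + 4·12 + 22)/6 = 78/6 = 13
te_H = (3 + 4·7 + 11)/6 = 42/6 = 7
te_I = (1 + 4·6 + 11)/6 = 36/6 = 6
te_J = (2 + 4·4 + 12)/6 = 30/6 = 5

Forward pass:
ES_A = 0; EF_A = 4
ES_B = 0; EF_B = 13
ES_C = 13; EF_C = 13+8 = 21
ES_D = 4; EF_D = 4+3 = 7
ES_E = 13; EF_E = 13+2 = 15
ES_F = 4; EF_F = 4+14 = 18
ES_G = max(EF_B=13, EF_F=18) = 18; EF_G = 18+13 = 31
ES_H = 7; EF_H = 7+7 = 14
ES_I = 18; EF_I = 18+6 = 24
ES_J = max(EF_C=21, EF_E=15, EF_G=31, EF_H=14, EF_I=24) = 31; EF_J = 31+5 = 36
Expected project duration μ = 36 days. Critical path: A → F → G → J.

Backward pass:
LF_J = 36; LS_J = 36−5 = 31
LF_I = LS_J = 31; LS_I = 31−6 = 25
LF_H = LS_J = 31; LS_H = 31−7 = 24
LF_G = LS_J = 31; LS_G = 31−13 = 18
LF_F = min(LS_G=18, LS_I=25) = 18; LS_F = 18−14 = 4
LF_E = LS_J = 31; LS_E = 31−2 = 29
LF_D = LS_H = 24; LS_D = 24−3 = 21
LF_C = LS_J = 31; LS_C = 31−8 = 23
LF_B = min(LS_C=23, LS_E=29, LS_G=18) = 18; LS_B = 18−13 = 5
LF_A = min(LS_D=21, LS_F=4) = 4; LS_A = 4−4 = 0
Slack_H = LS_H − ES_H = 24 − 7 = 17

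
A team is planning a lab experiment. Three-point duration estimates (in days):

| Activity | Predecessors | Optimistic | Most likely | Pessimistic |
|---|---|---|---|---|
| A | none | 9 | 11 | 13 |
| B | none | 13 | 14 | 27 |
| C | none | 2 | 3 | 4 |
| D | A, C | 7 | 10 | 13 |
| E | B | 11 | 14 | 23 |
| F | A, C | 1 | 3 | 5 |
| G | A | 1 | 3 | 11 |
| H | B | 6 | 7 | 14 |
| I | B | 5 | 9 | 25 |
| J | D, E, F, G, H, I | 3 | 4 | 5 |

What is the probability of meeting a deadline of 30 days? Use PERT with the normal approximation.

te_A = (9 + 4·11 + 13)/6 = 66/6 = 11; σ²_A = ((13−9)/6)² = 0.444
te_B = (13 + 4·14 + 27)/6 = 96/6 = 16; σ²_B = ((27−13)/6)² = 5.444
te_C = (2 + 4·3 + 4)/6 = 18/6 = 3; σ²_C = ((4−2)/6)² = 0.111
te_D = (7 + 4·10 + 13)/6 = 60/6 = 10; σ²_D = ((13−7)/6)² = 1.000
te_E = (11 + 4·14 + 23)/6 = 90/6 = 15; σ²_E = ((23−11)/6)² = 4.000
te_F = (1 + 4·3 + 5)/6 = 18/6 = 3; σ²_F = ((5−1)/6)² = 0.444
te_G = (1 + 4·3 + 11)/6 = 24/6 = 4; σ²_G = ((11−1)/6)² = 2.778
te_H = (6 + 4·7 + 14)/6 = 48/6 = 8; σ²_H = ((14−6)/6)² = 1.778
te_I = (5 + 4·9 + 25)/6 = 66/6 = 11; σ²_I = ((25−5)/6)² = 11.111
te_J = (3 + 4·4 + 5)/6 = 24/6 = 4; σ²_J = ((5−3)/6)² = 0.111

Forward pass:
ES_A = 0; EF_A = 11
ES_B = 0; EF_B = 16
ES_C = 0; EF_C = 3
ES_D = max(EF_A=11, EF_C=3) = 11; EF_D = 11+10 = 21
ES_E = 16; EF_E = 16+15 = 31
ES_F = max(EF_A=11, EF_C=3) = 11; EF_F = 11+3 = 14
ES_G = 11; EF_G = 11+4 = 15
ES_H = 16; EF_H = 16+8 = 24
ES_I = 16; EF_I = 16+11 = 27
ES_J = max(EF_D=21, EF_E=31, EF_F=14, EF_G=15, EF_H=24, EF_I=27) = 31; EF_J = 31+4 = 35
Expected project duration μ = 35 days. Critical path: B → E → J.

Variance along critical path = 5.444 + 4.000 + 0.111 = 9.556; σ = √9.556 = 3.091 days.
Z = (30 − 35) / 3.091 = -1.617
P(T ≤ 30) = Φ(-1.617) ≈ 0.053

0.053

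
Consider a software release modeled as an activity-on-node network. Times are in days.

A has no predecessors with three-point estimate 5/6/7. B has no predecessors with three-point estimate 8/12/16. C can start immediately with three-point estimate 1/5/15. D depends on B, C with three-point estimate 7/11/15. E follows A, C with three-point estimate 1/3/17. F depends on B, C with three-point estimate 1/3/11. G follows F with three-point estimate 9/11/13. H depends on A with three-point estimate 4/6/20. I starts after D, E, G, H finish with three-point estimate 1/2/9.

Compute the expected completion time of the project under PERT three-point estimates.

30 days

te_A = (5 + 4·6 + 7)/6 = 36/6 = 6
te_B = (8 + 4·12 + 16)/6 = 72/6 = 12
te_C = (1 + 4·5 + 15)/6 = 36/6 = 6
te_D = (7 + 4·11 + 15)/6 = 66/6 = 11
te_E = (1 + 4·3 + 17)/6 = 30/6 = 5
te_F = (1 + 4·3 + 11)/6 = 24/6 = 4
te_G = (9 + 4·11 + 13)/6 = 66/6 = 11
te_H = (4 + 4·6 + 20)/6 = 48/6 = 8
te_I = (1 + 4·2 + 9)/6 = 18/6 = 3

Forward pass:
ES_A = 0; EF_A = 6
ES_B = 0; EF_B = 12
ES_C = 0; EF_C = 6
ES_D = max(EF_B=12, EF_C=6) = 12; EF_D = 12+11 = 23
ES_E = max(EF_A=6, EF_C=6) = 6; EF_E = 6+5 = 11
ES_F = max(EF_B=12, EF_C=6) = 12; EF_F = 12+4 = 16
ES_G = 16; EF_G = 16+11 = 27
ES_H = 6; EF_H = 6+8 = 14
ES_I = max(EF_D=23, EF_E=11, EF_G=27, EF_H=14) = 27; EF_I = 27+3 = 30
Expected project duration μ = 30 days. Critical path: B → F → G → I.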